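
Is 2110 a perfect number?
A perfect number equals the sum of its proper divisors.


Proper divisors of 2110: 1, 2, 5, 10, 211, 422, 1055
Sum = 1 + 2 + 5 + 10 + 211 + 422 + 1055 = 1706

No, 2110 is not perfect (1706 ≠ 2110)


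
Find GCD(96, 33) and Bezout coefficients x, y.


Tabular extended Euclidean (each row: r = 96*s + 33*t):
r=96, s=1, t=0
r=33, s=0, t=1
q=2: r=30, s=1, t=-2   [96*(1) + 33*(-2) = 30]
q=1: r=3, s=-1, t=3   [96*(-1) + 33*(3) = 3]
q=10: r=0, s=11, t=-32   [96*(11) + 33*(-32) = 0]
GCD = 3; from the row with r=3: x=-1, y=3
Check: 96*(-1) + 33*(3) = -96 + 99 = 3

GCD = 3, x = -1, y = 3


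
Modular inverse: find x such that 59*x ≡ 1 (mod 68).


Use the extended Euclidean algorithm on (68, 59); each row r = 68*s + 59*t:
r=68, s=1, t=0
r=59, s=0, t=1
q=1: r=9, s=1, t=-1   [68*(1) + 59*(-1) = 9]
q=6: r=5, s=-6, t=7   [68*(-6) + 59*(7) = 5]
q=1: r=4, s=7, t=-8   [68*(7) + 59*(-8) = 4]
q=1: r=1, s=-13, t=15   [68*(-13) + 59*(15) = 1]
q=4: r=0, s=59, t=-68   [68*(59) + 59*(-68) = 0]
GCD = 1 with t = 15, so 59*(15) ≡ 1 (mod 68)
Inverse = 15 mod 68 = 15
Check: 59 * 15 = 885 ≡ 1 (mod 68)

59^(-1) ≡ 15 (mod 68)


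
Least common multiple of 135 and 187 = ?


GCD(135, 187) = 1
LCM = 135*187/1 = 25245/1 = 25245

LCM = 25245


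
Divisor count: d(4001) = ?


4001 = 4001^1
d(4001) = (1+1) = 2

2 divisors


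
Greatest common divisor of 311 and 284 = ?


311 = 1 * 284 + 27
284 = 10 * 27 + 14
27 = 1 * 14 + 13
14 = 1 * 13 + 1
13 = 13 * 1 + 0
GCD = 1


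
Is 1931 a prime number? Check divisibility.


Check divisors up to sqrt(1931) = 43.9431
No divisors found.
1931 is prime.

Yes, 1931 is prime


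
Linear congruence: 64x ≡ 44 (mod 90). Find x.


GCD(64, 90) = 2 divides 44
Divide: 32x ≡ 22 (mod 45)
x ≡ 26 (mod 45)


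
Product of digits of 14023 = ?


1 × 4 × 0 × 2 × 3 = 0


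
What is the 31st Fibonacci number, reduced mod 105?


F(k) mod 105 for k=1..31:
1, 1, 2, 3, 5, 8, 13, 21, 34, 55, 89, 39, 23, 62, 85, 42, 22, 64, 86, 45, 26, 71, 97, 63, 55, 13, 68, 81, 44, 20, 64
F(31) mod 105 = 64


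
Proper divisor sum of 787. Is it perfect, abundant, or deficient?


Proper divisors: 1
Sum = 1 = 1
1 < 787 → deficient

s(787) = 1 (deficient)


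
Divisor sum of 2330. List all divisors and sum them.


Divisors of 2330: 1, 2, 5, 10, 233, 466, 1165, 2330
Sum = 1 + 2 + 5 + 10 + 233 + 466 + 1165 + 2330 = 4212

σ(2330) = 4212


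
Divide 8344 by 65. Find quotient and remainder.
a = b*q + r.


8344 = 65 * 128 + 24
Check: 8320 + 24 = 8344

q = 128, r = 24


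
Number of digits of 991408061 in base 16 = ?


991408061 in base 16 = 3B17AFBD
Number of digits = 8

8 digits (base 16)


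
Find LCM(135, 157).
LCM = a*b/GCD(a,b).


GCD(135, 157) = 1
LCM = 135*157/1 = 21195/1 = 21195

LCM = 21195


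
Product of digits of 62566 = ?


6 × 2 × 5 × 6 × 6 = 2160


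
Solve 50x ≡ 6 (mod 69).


GCD(50, 69) = 1, unique solution
a^(-1) mod 69 = 29
x = 29 * 6 mod 69 = 36

x ≡ 36 (mod 69)


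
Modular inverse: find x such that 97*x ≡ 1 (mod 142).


Use the extended Euclidean algorithm on (142, 97); each row r = 142*s + 97*t:
r=142, s=1, t=0
r=97, s=0, t=1
q=1: r=45, s=1, t=-1   [142*(1) + 97*(-1) = 45]
q=2: r=7, s=-2, t=3   [142*(-2) + 97*(3) = 7]
q=6: r=3, s=13, t=-19   [142*(13) + 97*(-19) = 3]
q=2: r=1, s=-28, t=41   [142*(-28) + 97*(41) = 1]
q=3: r=0, s=97, t=-142   [142*(97) + 97*(-142) = 0]
GCD = 1 with t = 41, so 97*(41) ≡ 1 (mod 142)
Inverse = 41 mod 142 = 41
Check: 97 * 41 = 3977 ≡ 1 (mod 142)

97^(-1) ≡ 41 (mod 142)


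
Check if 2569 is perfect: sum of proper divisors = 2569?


Proper divisors of 2569: 1, 7, 367
Sum = 1 + 7 + 367 = 375

No, 2569 is not perfect (375 ≠ 2569)


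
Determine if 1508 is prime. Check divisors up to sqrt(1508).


1508 / 2 = 754 (exact division)
1508 is NOT prime.

No, 1508 is not prime


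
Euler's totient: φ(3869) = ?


3869 = 53 × 73
Prime factors: 53, 73
φ(3869) = 3869 × (1-1/53) × (1-1/73)
= 3869 × 52/53 × 72/73 = 3744

φ(3869) = 3744


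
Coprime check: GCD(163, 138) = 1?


Euclidean algorithm:
163 = 1 * 138 + 25
138 = 5 * 25 + 13
25 = 1 * 13 + 12
13 = 1 * 12 + 1
12 = 12 * 1 + 0
GCD(163, 138) = 1

Yes, coprime (GCD = 1)


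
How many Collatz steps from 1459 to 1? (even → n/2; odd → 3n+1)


1459 → 4378 → 2189 → 6568 → 3284 → 1642 → 821 → 2464 → 1232 → 616 → 308 → 154 → 77 → 232 → 116 → 58 → 29 → 88 → 44 → 22 → 11 → 34 → 17 → 52 → 26 → 13 → 40 → 20 → 10 → 5 → 16 → 8 → 4 → 2 → 1
Total steps = 34

34 steps


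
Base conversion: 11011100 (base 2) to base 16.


11011100 (base 2) = 220 (decimal)
220 (decimal) = DC (base 16)


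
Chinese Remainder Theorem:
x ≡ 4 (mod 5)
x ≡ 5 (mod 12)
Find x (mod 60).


M = 5*12 = 60
M1 = M/5 = 12, M2 = M/12 = 5
M1^(-1) mod 5 = 3, M2^(-1) mod 12 = 5
x = 4*12*3 + 5*5*5 = 269
269 mod 60 = 29
Check: 29 mod 5 = 4 ✓, 29 mod 12 = 5 ✓

x ≡ 29 (mod 60)


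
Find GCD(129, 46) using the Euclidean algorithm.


129 = 2 * 46 + 37
46 = 1 * 37 + 9
37 = 4 * 9 + 1
9 = 9 * 1 + 0
GCD = 1


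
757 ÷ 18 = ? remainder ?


757 = 18 * 42 + 1
Check: 756 + 1 = 757

q = 42, r = 1


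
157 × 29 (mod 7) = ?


157 × 29 = 4553
4553 mod 7 = 3


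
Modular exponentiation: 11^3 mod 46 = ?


11^1 mod 46 = 11
11^2 mod 46 = 29
11^3 mod 46 = 43


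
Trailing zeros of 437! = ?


floor(437/5) = 87
floor(437/25) = 17
floor(437/125) = 3
Total = 107

107 trailing zeros


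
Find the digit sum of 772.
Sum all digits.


7 + 7 + 2 = 16


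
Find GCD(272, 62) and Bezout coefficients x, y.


Tabular extended Euclidean (each row: r = 272*s + 62*t):
r=272, s=1, t=0
r=62, s=0, t=1
q=4: r=24, s=1, t=-4   [272*(1) + 62*(-4) = 24]
q=2: r=14, s=-2, t=9   [272*(-2) + 62*(9) = 14]
q=1: r=10, s=3, t=-13   [272*(3) + 62*(-13) = 10]
q=1: r=4, s=-5, t=22   [272*(-5) + 62*(22) = 4]
q=2: r=2, s=13, t=-57   [272*(13) + 62*(-57) = 2]
q=2: r=0, s=-31, t=136   [272*(-31) + 62*(136) = 0]
GCD = 2; from the row with r=2: x=13, y=-57
Check: 272*(13) + 62*(-57) = 3536 - 3534 = 2

GCD = 2, x = 13, y = -57


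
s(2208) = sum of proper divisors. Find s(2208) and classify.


Proper divisors: 1, 2, 3, 4, 6, 8, 12, 16, 23, 24, 32, 46, 48, 69, 92, 96, 138, 184, 276, 368, 552, 736, 1104
Sum = 1 + 2 + 3 + 4 + 6 + 8 + 12 + 16 + 23 + 24 + 32 + 46 + 48 + 69 + 92 + 96 + 138 + 184 + 276 + 368 + 552 + 736 + 1104 = 3840
3840 > 2208 → abundant

s(2208) = 3840 (abundant)


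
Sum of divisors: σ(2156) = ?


Divisors of 2156: 1, 2, 4, 7, 11, 14, 22, 28, 44, 49, 77, 98, 154, 196, 308, 539, 1078, 2156
Sum = 1 + 2 + 4 + 7 + 11 + 14 + 22 + 28 + 44 + 49 + 77 + 98 + 154 + 196 + 308 + 539 + 1078 + 2156 = 4788

σ(2156) = 4788


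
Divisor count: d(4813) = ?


4813 = 4813^1
d(4813) = (1+1) = 2

2 divisors


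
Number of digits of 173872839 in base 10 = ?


173872839 has 9 digits in base 10
floor(log10(173872839)) + 1 = floor(8.2402) + 1 = 9

9 digits (base 10)


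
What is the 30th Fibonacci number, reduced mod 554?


F(k) mod 554 for k=1..30:
1, 1, 2, 3, 5, 8, 13, 21, 34, 55, 89, 144, 233, 377, 56, 433, 489, 368, 303, 117, 420, 537, 403, 386, 235, 67, 302, 369, 117, 486
F(30) mod 554 = 486


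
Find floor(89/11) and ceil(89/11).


89/11 = 8.0909
floor = 8
ceil = 9

floor = 8, ceil = 9


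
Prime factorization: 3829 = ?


3829 / 7 = 547
547 / 547 = 1
3829 = 7 × 547


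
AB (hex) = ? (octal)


AB (base 16) = 171 (decimal)
171 (decimal) = 253 (base 8)


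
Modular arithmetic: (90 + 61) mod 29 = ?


90 + 61 = 151
151 mod 29 = 6


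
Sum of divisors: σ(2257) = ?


Divisors of 2257: 1, 37, 61, 2257
Sum = 1 + 37 + 61 + 2257 = 2356

σ(2257) = 2356


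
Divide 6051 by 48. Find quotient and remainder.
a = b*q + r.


6051 = 48 * 126 + 3
Check: 6048 + 3 = 6051

q = 126, r = 3


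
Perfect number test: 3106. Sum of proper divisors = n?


Proper divisors of 3106: 1, 2, 1553
Sum = 1 + 2 + 1553 = 1556

No, 3106 is not perfect (1556 ≠ 3106)


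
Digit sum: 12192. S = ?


1 + 2 + 1 + 9 + 2 = 15


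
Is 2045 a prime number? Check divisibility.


2045 / 5 = 409 (exact division)
2045 is NOT prime.

No, 2045 is not prime


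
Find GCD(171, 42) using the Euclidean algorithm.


171 = 4 * 42 + 3
42 = 14 * 3 + 0
GCD = 3


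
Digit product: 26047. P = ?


2 × 6 × 0 × 4 × 7 = 0


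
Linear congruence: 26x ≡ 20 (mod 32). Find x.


GCD(26, 32) = 2 divides 20
Divide: 13x ≡ 10 (mod 16)
x ≡ 2 (mod 16)


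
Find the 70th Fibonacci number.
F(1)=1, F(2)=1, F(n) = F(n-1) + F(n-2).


Sequence: 1, 1, 2, 3, 5, 8, 13, 21, 34, 55, 89, 144, 233, 377, 610, 987, 1597, 2584, 4181, 6765, 10946, 17711, 28657, 46368, 75025, 121393, 196418, 317811, 514229, 832040, 1346269, 2178309, 3524578, 5702887, 9227465, 14930352, 24157817, 39088169, 63245986, 102334155, 165580141, 267914296, 433494437, 701408733, 1134903170, 1836311903, 2971215073, 4807526976, 7778742049, 12586269025, 20365011074, 32951280099, 53316291173, 86267571272, 139583862445, 225851433717, 365435296162, 591286729879, 956722026041, 1548008755920, 2504730781961, 4052739537881, 6557470319842, 10610209857723, 17167680177565, 27777890035288, 44945570212853, 72723460248141, 117669030460994, 190392490709135
F(70) = 190392490709135


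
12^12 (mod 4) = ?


12^1 mod 4 = 0
12^2 mod 4 = 0
12^3 mod 4 = 0
12^4 mod 4 = 0
12^5 mod 4 = 0
12^6 mod 4 = 0
12^7 mod 4 = 0
12^8 mod 4 = 0
12^9 mod 4 = 0
12^10 mod 4 = 0
12^11 mod 4 = 0
12^12 mod 4 = 0


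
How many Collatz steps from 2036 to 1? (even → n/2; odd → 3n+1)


2036 → 1018 → 509 → 1528 → 764 → 382 → 191 → 574 → 287 → 862 → 431 → 1294 → 647 → 1942 → 971 → 2914 → 1457 → 4372 → 2186 → 1093 → 3280 → 1640 → 820 → 410 → 205 → 616 → 308 → 154 → 77 → 232 → 116 → 58 → 29 → 88 → 44 → 22 → 11 → 34 → 17 → 52 → 26 → 13 → 40 → 20 → 10 → 5 → 16 → 8 → 4 → 2 → 1
Total steps = 50

50 steps


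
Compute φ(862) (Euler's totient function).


862 = 2 × 431
Prime factors: 2, 431
φ(862) = 862 × (1-1/2) × (1-1/431)
= 862 × 1/2 × 430/431 = 430

φ(862) = 430


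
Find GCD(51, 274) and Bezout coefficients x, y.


Tabular extended Euclidean (each row: r = 51*s + 274*t):
r=51, s=1, t=0
r=274, s=0, t=1
q=0: r=51, s=1, t=0   [51*(1) + 274*(0) = 51]
q=5: r=19, s=-5, t=1   [51*(-5) + 274*(1) = 19]
q=2: r=13, s=11, t=-2   [51*(11) + 274*(-2) = 13]
q=1: r=6, s=-16, t=3   [51*(-16) + 274*(3) = 6]
q=2: r=1, s=43, t=-8   [51*(43) + 274*(-8) = 1]
q=6: r=0, s=-274, t=51   [51*(-274) + 274*(51) = 0]
GCD = 1; from the row with r=1: x=43, y=-8
Check: 51*(43) + 274*(-8) = 2193 - 2192 = 1

GCD = 1, x = 43, y = -8


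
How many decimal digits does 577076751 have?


577076751 has 9 digits in base 10
floor(log10(577076751)) + 1 = floor(8.7612) + 1 = 9

9 digits (base 10)


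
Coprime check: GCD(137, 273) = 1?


Euclidean algorithm:
273 = 1 * 137 + 136
137 = 1 * 136 + 1
136 = 136 * 1 + 0
GCD(137, 273) = 1

Yes, coprime (GCD = 1)


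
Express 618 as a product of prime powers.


618 / 2 = 309
309 / 3 = 103
103 / 103 = 1
618 = 2 × 3 × 103


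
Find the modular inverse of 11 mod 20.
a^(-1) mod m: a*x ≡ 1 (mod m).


Use the extended Euclidean algorithm on (20, 11); each row r = 20*s + 11*t:
r=20, s=1, t=0
r=11, s=0, t=1
q=1: r=9, s=1, t=-1   [20*(1) + 11*(-1) = 9]
q=1: r=2, s=-1, t=2   [20*(-1) + 11*(2) = 2]
q=4: r=1, s=5, t=-9   [20*(5) + 11*(-9) = 1]
q=2: r=0, s=-11, t=20   [20*(-11) + 11*(20) = 0]
GCD = 1 with t = -9, so 11*(-9) ≡ 1 (mod 20)
Inverse = -9 mod 20 = 11
Check: 11 * 11 = 121 ≡ 1 (mod 20)

11^(-1) ≡ 11 (mod 20)


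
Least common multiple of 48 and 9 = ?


GCD(48, 9) = 3
LCM = 48*9/3 = 432/3 = 144

LCM = 144


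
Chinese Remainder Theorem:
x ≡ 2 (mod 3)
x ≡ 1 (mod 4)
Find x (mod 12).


M = 3*4 = 12
M1 = M/3 = 4, M2 = M/4 = 3
M1^(-1) mod 3 = 1, M2^(-1) mod 4 = 3
x = 2*4*1 + 1*3*3 = 17
17 mod 12 = 5
Check: 5 mod 3 = 2 ✓, 5 mod 4 = 1 ✓

x ≡ 5 (mod 12)


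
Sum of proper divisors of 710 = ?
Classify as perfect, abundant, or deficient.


Proper divisors: 1, 2, 5, 10, 71, 142, 355
Sum = 1 + 2 + 5 + 10 + 71 + 142 + 355 = 586
586 < 710 → deficient

s(710) = 586 (deficient)


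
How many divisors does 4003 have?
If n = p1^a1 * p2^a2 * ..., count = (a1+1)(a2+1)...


4003 = 4003^1
d(4003) = (1+1) = 2

2 divisors


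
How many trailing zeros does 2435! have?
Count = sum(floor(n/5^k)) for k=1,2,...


floor(2435/5) = 487
floor(2435/25) = 97
floor(2435/125) = 19
floor(2435/625) = 3
Total = 606

606 trailing zeros


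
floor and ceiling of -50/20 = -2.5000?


-50/20 = -2.5000
floor = -3
ceil = -2

floor = -3, ceil = -2


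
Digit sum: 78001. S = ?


7 + 8 + 0 + 0 + 1 = 16


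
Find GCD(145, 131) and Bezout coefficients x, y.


Tabular extended Euclidean (each row: r = 145*s + 131*t):
r=145, s=1, t=0
r=131, s=0, t=1
q=1: r=14, s=1, t=-1   [145*(1) + 131*(-1) = 14]
q=9: r=5, s=-9, t=10   [145*(-9) + 131*(10) = 5]
q=2: r=4, s=19, t=-21   [145*(19) + 131*(-21) = 4]
q=1: r=1, s=-28, t=31   [145*(-28) + 131*(31) = 1]
q=4: r=0, s=131, t=-145   [145*(131) + 131*(-145) = 0]
GCD = 1; from the row with r=1: x=-28, y=31
Check: 145*(-28) + 131*(31) = -4060 + 4061 = 1

GCD = 1, x = -28, y = 31


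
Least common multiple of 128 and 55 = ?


GCD(128, 55) = 1
LCM = 128*55/1 = 7040/1 = 7040

LCM = 7040


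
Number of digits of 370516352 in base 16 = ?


370516352 in base 16 = 1615A180
Number of digits = 8

8 digits (base 16)


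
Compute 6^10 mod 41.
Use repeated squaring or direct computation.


6^1 mod 41 = 6
6^2 mod 41 = 36
6^3 mod 41 = 11
6^4 mod 41 = 25
6^5 mod 41 = 27
6^6 mod 41 = 39
6^7 mod 41 = 29
6^8 mod 41 = 10
6^9 mod 41 = 19
6^10 mod 41 = 32


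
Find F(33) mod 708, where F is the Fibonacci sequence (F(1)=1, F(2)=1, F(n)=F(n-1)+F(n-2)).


F(k) mod 708 for k=1..33:
1, 1, 2, 3, 5, 8, 13, 21, 34, 55, 89, 144, 233, 377, 610, 279, 181, 460, 641, 393, 326, 11, 337, 348, 685, 325, 302, 627, 221, 140, 361, 501, 154
F(33) mod 708 = 154


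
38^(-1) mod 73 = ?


Use the extended Euclidean algorithm on (73, 38); each row r = 73*s + 38*t:
r=73, s=1, t=0
r=38, s=0, t=1
q=1: r=35, s=1, t=-1   [73*(1) + 38*(-1) = 35]
q=1: r=3, s=-1, t=2   [73*(-1) + 38*(2) = 3]
q=11: r=2, s=12, t=-23   [73*(12) + 38*(-23) = 2]
q=1: r=1, s=-13, t=25   [73*(-13) + 38*(25) = 1]
q=2: r=0, s=38, t=-73   [73*(38) + 38*(-73) = 0]
GCD = 1 with t = 25, so 38*(25) ≡ 1 (mod 73)
Inverse = 25 mod 73 = 25
Check: 38 * 25 = 950 ≡ 1 (mod 73)

38^(-1) ≡ 25 (mod 73)


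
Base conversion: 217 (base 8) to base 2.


217 (base 8) = 143 (decimal)
143 (decimal) = 10001111 (base 2)


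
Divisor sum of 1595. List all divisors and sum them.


Divisors of 1595: 1, 5, 11, 29, 55, 145, 319, 1595
Sum = 1 + 5 + 11 + 29 + 55 + 145 + 319 + 1595 = 2160

σ(1595) = 2160


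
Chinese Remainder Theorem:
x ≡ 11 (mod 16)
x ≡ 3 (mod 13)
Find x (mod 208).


M = 16*13 = 208
M1 = M/16 = 13, M2 = M/13 = 16
M1^(-1) mod 16 = 5, M2^(-1) mod 13 = 9
x = 11*13*5 + 3*16*9 = 1147
1147 mod 208 = 107
Check: 107 mod 16 = 11 ✓, 107 mod 13 = 3 ✓

x ≡ 107 (mod 208)


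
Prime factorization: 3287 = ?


3287 / 19 = 173
173 / 173 = 1
3287 = 19 × 173


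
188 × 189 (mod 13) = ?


188 × 189 = 35532
35532 mod 13 = 3


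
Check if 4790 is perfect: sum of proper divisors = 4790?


Proper divisors of 4790: 1, 2, 5, 10, 479, 958, 2395
Sum = 1 + 2 + 5 + 10 + 479 + 958 + 2395 = 3850

No, 4790 is not perfect (3850 ≠ 4790)


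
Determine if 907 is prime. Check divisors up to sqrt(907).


Check divisors up to sqrt(907) = 30.1164
No divisors found.
907 is prime.

Yes, 907 is prime


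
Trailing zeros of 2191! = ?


floor(2191/5) = 438
floor(2191/25) = 87
floor(2191/125) = 17
floor(2191/625) = 3
Total = 545

545 trailing zeros


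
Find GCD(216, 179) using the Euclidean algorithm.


216 = 1 * 179 + 37
179 = 4 * 37 + 31
37 = 1 * 31 + 6
31 = 5 * 6 + 1
6 = 6 * 1 + 0
GCD = 1


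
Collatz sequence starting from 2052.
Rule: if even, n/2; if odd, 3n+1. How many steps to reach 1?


2052 → 1026 → 513 → 1540 → 770 → 385 → 1156 → 578 → 289 → 868 → 434 → 217 → 652 → 326 → 163 → 490 → 245 → 736 → 368 → 184 → 92 → 46 → 23 → 70 → 35 → 106 → 53 → 160 → 80 → 40 → 20 → 10 → 5 → 16 → 8 → 4 → 2 → 1
Total steps = 37

37 steps


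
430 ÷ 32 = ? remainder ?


430 = 32 * 13 + 14
Check: 416 + 14 = 430

q = 13, r = 14


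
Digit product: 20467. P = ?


2 × 0 × 4 × 6 × 7 = 0


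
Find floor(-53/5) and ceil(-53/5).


-53/5 = -10.6000
floor = -11
ceil = -10

floor = -11, ceil = -10


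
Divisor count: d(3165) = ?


3165 = 3^1 × 5^1 × 211^1
d(3165) = (1+1) × (1+1) × (1+1) = 8

8 divisors


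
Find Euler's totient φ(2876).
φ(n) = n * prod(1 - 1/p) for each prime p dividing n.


2876 = 2^2 × 719
Prime factors: 2, 719
φ(2876) = 2876 × (1-1/2) × (1-1/719)
= 2876 × 1/2 × 718/719 = 1436

φ(2876) = 1436


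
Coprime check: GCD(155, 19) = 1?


Euclidean algorithm:
155 = 8 * 19 + 3
19 = 6 * 3 + 1
3 = 3 * 1 + 0
GCD(155, 19) = 1

Yes, coprime (GCD = 1)


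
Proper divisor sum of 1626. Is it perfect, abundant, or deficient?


Proper divisors: 1, 2, 3, 6, 271, 542, 813
Sum = 1 + 2 + 3 + 6 + 271 + 542 + 813 = 1638
1638 > 1626 → abundant

s(1626) = 1638 (abundant)


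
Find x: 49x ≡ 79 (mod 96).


GCD(49, 96) = 1, unique solution
a^(-1) mod 96 = 49
x = 49 * 79 mod 96 = 31

x ≡ 31 (mod 96)


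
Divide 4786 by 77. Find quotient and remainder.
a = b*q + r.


4786 = 77 * 62 + 12
Check: 4774 + 12 = 4786

q = 62, r = 12


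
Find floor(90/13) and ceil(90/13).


90/13 = 6.9231
floor = 6
ceil = 7

floor = 6, ceil = 7


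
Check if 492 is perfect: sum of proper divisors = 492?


Proper divisors of 492: 1, 2, 3, 4, 6, 12, 41, 82, 123, 164, 246
Sum = 1 + 2 + 3 + 4 + 6 + 12 + 41 + 82 + 123 + 164 + 246 = 684

No, 492 is not perfect (684 ≠ 492)


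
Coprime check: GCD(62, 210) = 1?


Euclidean algorithm:
210 = 3 * 62 + 24
62 = 2 * 24 + 14
24 = 1 * 14 + 10
14 = 1 * 10 + 4
10 = 2 * 4 + 2
4 = 2 * 2 + 0
GCD(62, 210) = 2

No, not coprime (GCD = 2)


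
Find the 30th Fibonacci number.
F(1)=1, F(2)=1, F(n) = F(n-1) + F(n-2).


Sequence: 1, 1, 2, 3, 5, 8, 13, 21, 34, 55, 89, 144, 233, 377, 610, 987, 1597, 2584, 4181, 6765, 10946, 17711, 28657, 46368, 75025, 121393, 196418, 317811, 514229, 832040
F(30) = 832040


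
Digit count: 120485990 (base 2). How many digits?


120485990 in base 2 = 111001011100111100001100110
Number of digits = 27

27 digits (base 2)


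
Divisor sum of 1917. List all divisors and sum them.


Divisors of 1917: 1, 3, 9, 27, 71, 213, 639, 1917
Sum = 1 + 3 + 9 + 27 + 71 + 213 + 639 + 1917 = 2880

σ(1917) = 2880


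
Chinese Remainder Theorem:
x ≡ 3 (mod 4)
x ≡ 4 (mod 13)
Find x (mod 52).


M = 4*13 = 52
M1 = M/4 = 13, M2 = M/13 = 4
M1^(-1) mod 4 = 1, M2^(-1) mod 13 = 10
x = 3*13*1 + 4*4*10 = 199
199 mod 52 = 43
Check: 43 mod 4 = 3 ✓, 43 mod 13 = 4 ✓

x ≡ 43 (mod 52)


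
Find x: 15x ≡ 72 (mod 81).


GCD(15, 81) = 3 divides 72
Divide: 5x ≡ 24 (mod 27)
x ≡ 21 (mod 27)


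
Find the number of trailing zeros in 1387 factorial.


floor(1387/5) = 277
floor(1387/25) = 55
floor(1387/125) = 11
floor(1387/625) = 2
Total = 345

345 trailing zeros


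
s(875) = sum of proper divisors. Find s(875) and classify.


Proper divisors: 1, 5, 7, 25, 35, 125, 175
Sum = 1 + 5 + 7 + 25 + 35 + 125 + 175 = 373
373 < 875 → deficient

s(875) = 373 (deficient)


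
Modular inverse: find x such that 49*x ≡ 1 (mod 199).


Use the extended Euclidean algorithm on (199, 49); each row r = 199*s + 49*t:
r=199, s=1, t=0
r=49, s=0, t=1
q=4: r=3, s=1, t=-4   [199*(1) + 49*(-4) = 3]
q=16: r=1, s=-16, t=65   [199*(-16) + 49*(65) = 1]
q=3: r=0, s=49, t=-199   [199*(49) + 49*(-199) = 0]
GCD = 1 with t = 65, so 49*(65) ≡ 1 (mod 199)
Inverse = 65 mod 199 = 65
Check: 49 * 65 = 3185 ≡ 1 (mod 199)

49^(-1) ≡ 65 (mod 199)


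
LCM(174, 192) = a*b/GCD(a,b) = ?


GCD(174, 192) = 6
LCM = 174*192/6 = 33408/6 = 5568

LCM = 5568


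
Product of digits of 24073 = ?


2 × 4 × 0 × 7 × 3 = 0


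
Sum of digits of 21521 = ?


2 + 1 + 5 + 2 + 1 = 11


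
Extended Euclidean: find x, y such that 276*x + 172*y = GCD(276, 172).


Tabular extended Euclidean (each row: r = 276*s + 172*t):
r=276, s=1, t=0
r=172, s=0, t=1
q=1: r=104, s=1, t=-1   [276*(1) + 172*(-1) = 104]
q=1: r=68, s=-1, t=2   [276*(-1) + 172*(2) = 68]
q=1: r=36, s=2, t=-3   [276*(2) + 172*(-3) = 36]
q=1: r=32, s=-3, t=5   [276*(-3) + 172*(5) = 32]
q=1: r=4, s=5, t=-8   [276*(5) + 172*(-8) = 4]
q=8: r=0, s=-43, t=69   [276*(-43) + 172*(69) = 0]
GCD = 4; from the row with r=4: x=5, y=-8
Check: 276*(5) + 172*(-8) = 1380 - 1376 = 4

GCD = 4, x = 5, y = -8


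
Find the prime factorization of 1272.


1272 / 2 = 636
636 / 2 = 318
318 / 2 = 159
159 / 3 = 53
53 / 53 = 1
1272 = 2^3 × 3 × 53


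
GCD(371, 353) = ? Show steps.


371 = 1 * 353 + 18
353 = 19 * 18 + 11
18 = 1 * 11 + 7
11 = 1 * 7 + 4
7 = 1 * 4 + 3
4 = 1 * 3 + 1
3 = 3 * 1 + 0
GCD = 1


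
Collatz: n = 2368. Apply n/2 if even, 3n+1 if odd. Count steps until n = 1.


2368 → 1184 → 592 → 296 → 148 → 74 → 37 → 112 → 56 → 28 → 14 → 7 → 22 → 11 → 34 → 17 → 52 → 26 → 13 → 40 → 20 → 10 → 5 → 16 → 8 → 4 → 2 → 1
Total steps = 27

27 steps


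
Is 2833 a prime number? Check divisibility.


Check divisors up to sqrt(2833) = 53.2259
No divisors found.
2833 is prime.

Yes, 2833 is prime


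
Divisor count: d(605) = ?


605 = 5^1 × 11^2
d(605) = (1+1) × (2+1) = 6

6 divisors


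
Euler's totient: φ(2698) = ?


2698 = 2 × 19 × 71
Prime factors: 2, 19, 71
φ(2698) = 2698 × (1-1/2) × (1-1/19) × (1-1/71)
= 2698 × 1/2 × 18/19 × 70/71 = 1260

φ(2698) = 1260


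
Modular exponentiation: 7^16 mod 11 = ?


7^1 mod 11 = 7
7^2 mod 11 = 5
7^3 mod 11 = 2
7^4 mod 11 = 3
7^5 mod 11 = 10
7^6 mod 11 = 4
7^7 mod 11 = 6
7^8 mod 11 = 9
7^9 mod 11 = 8
7^10 mod 11 = 1
7^11 mod 11 = 7
7^12 mod 11 = 5
7^13 mod 11 = 2
7^14 mod 11 = 3
7^15 mod 11 = 10
7^16 mod 11 = 4


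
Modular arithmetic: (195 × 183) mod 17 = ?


195 × 183 = 35685
35685 mod 17 = 2


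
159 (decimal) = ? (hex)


159 (base 10) = 159 (decimal)
159 (decimal) = 9F (base 16)


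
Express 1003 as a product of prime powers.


1003 / 17 = 59
59 / 59 = 1
1003 = 17 × 59


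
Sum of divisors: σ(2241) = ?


Divisors of 2241: 1, 3, 9, 27, 83, 249, 747, 2241
Sum = 1 + 3 + 9 + 27 + 83 + 249 + 747 + 2241 = 3360

σ(2241) = 3360


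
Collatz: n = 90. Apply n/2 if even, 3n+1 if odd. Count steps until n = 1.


90 → 45 → 136 → 68 → 34 → 17 → 52 → 26 → 13 → 40 → 20 → 10 → 5 → 16 → 8 → 4 → 2 → 1
Total steps = 17

17 steps


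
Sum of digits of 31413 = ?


3 + 1 + 4 + 1 + 3 = 12


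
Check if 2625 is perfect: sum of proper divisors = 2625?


Proper divisors of 2625: 1, 3, 5, 7, 15, 21, 25, 35, 75, 105, 125, 175, 375, 525, 875
Sum = 1 + 3 + 5 + 7 + 15 + 21 + 25 + 35 + 75 + 105 + 125 + 175 + 375 + 525 + 875 = 2367

No, 2625 is not perfect (2367 ≠ 2625)


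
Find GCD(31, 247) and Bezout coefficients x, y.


Tabular extended Euclidean (each row: r = 31*s + 247*t):
r=31, s=1, t=0
r=247, s=0, t=1
q=0: r=31, s=1, t=0   [31*(1) + 247*(0) = 31]
q=7: r=30, s=-7, t=1   [31*(-7) + 247*(1) = 30]
q=1: r=1, s=8, t=-1   [31*(8) + 247*(-1) = 1]
q=30: r=0, s=-247, t=31   [31*(-247) + 247*(31) = 0]
GCD = 1; from the row with r=1: x=8, y=-1
Check: 31*(8) + 247*(-1) = 248 - 247 = 1

GCD = 1, x = 8, y = -1


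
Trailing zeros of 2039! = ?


floor(2039/5) = 407
floor(2039/25) = 81
floor(2039/125) = 16
floor(2039/625) = 3
Total = 507

507 trailing zeros


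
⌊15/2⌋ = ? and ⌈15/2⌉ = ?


15/2 = 7.5000
floor = 7
ceil = 8

floor = 7, ceil = 8


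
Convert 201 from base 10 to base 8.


201 (base 10) = 201 (decimal)
201 (decimal) = 311 (base 8)


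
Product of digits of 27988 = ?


2 × 7 × 9 × 8 × 8 = 8064


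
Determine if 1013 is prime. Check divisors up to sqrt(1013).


Check divisors up to sqrt(1013) = 31.8277
No divisors found.
1013 is prime.

Yes, 1013 is prime


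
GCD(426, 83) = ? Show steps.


426 = 5 * 83 + 11
83 = 7 * 11 + 6
11 = 1 * 6 + 5
6 = 1 * 5 + 1
5 = 5 * 1 + 0
GCD = 1


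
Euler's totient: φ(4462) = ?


4462 = 2 × 23 × 97
Prime factors: 2, 23, 97
φ(4462) = 4462 × (1-1/2) × (1-1/23) × (1-1/97)
= 4462 × 1/2 × 22/23 × 96/97 = 2112

φ(4462) = 2112


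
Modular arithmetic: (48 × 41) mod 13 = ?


48 × 41 = 1968
1968 mod 13 = 5


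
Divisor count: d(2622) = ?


2622 = 2^1 × 3^1 × 19^1 × 23^1
d(2622) = (1+1) × (1+1) × (1+1) × (1+1) = 16

16 divisors


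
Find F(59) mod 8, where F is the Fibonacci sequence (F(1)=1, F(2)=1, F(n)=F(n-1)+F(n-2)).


F(k) mod 8 for k=1..59:
1, 1, 2, 3, 5, 0, 5, 5, 2, 7, 1, 0, 1, 1, 2, 3, 5, 0, 5, 5, 2, 7, 1, 0, 1, 1, 2, 3, 5, 0, 5, 5, 2, 7, 1, 0, 1, 1, 2, 3, 5, 0, 5, 5, 2, 7, 1, 0, 1, 1, 2, 3, 5, 0, 5, 5, 2, 7, 1
F(59) mod 8 = 1


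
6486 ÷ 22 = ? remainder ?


6486 = 22 * 294 + 18
Check: 6468 + 18 = 6486

q = 294, r = 18


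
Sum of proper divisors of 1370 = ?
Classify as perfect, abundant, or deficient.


Proper divisors: 1, 2, 5, 10, 137, 274, 685
Sum = 1 + 2 + 5 + 10 + 137 + 274 + 685 = 1114
1114 < 1370 → deficient

s(1370) = 1114 (deficient)


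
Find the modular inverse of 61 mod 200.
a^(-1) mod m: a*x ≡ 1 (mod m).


Use the extended Euclidean algorithm on (200, 61); each row r = 200*s + 61*t:
r=200, s=1, t=0
r=61, s=0, t=1
q=3: r=17, s=1, t=-3   [200*(1) + 61*(-3) = 17]
q=3: r=10, s=-3, t=10   [200*(-3) + 61*(10) = 10]
q=1: r=7, s=4, t=-13   [200*(4) + 61*(-13) = 7]
q=1: r=3, s=-7, t=23   [200*(-7) + 61*(23) = 3]
q=2: r=1, s=18, t=-59   [200*(18) + 61*(-59) = 1]
q=3: r=0, s=-61, t=200   [200*(-61) + 61*(200) = 0]
GCD = 1 with t = -59, so 61*(-59) ≡ 1 (mod 200)
Inverse = -59 mod 200 = 141
Check: 61 * 141 = 8601 ≡ 1 (mod 200)

61^(-1) ≡ 141 (mod 200)


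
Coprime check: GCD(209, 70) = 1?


Euclidean algorithm:
209 = 2 * 70 + 69
70 = 1 * 69 + 1
69 = 69 * 1 + 0
GCD(209, 70) = 1

Yes, coprime (GCD = 1)


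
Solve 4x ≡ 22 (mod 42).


GCD(4, 42) = 2 divides 22
Divide: 2x ≡ 11 (mod 21)
x ≡ 16 (mod 21)


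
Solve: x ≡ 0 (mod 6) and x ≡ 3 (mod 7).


M = 6*7 = 42
M1 = M/6 = 7, M2 = M/7 = 6
M1^(-1) mod 6 = 1, M2^(-1) mod 7 = 6
x = 0*7*1 + 3*6*6 = 108
108 mod 42 = 24
Check: 24 mod 6 = 0 ✓, 24 mod 7 = 3 ✓

x ≡ 24 (mod 42)


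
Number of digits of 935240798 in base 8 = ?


935240798 in base 8 = 6757522136
Number of digits = 10

10 digits (base 8)


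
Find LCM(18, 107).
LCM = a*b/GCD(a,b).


GCD(18, 107) = 1
LCM = 18*107/1 = 1926/1 = 1926

LCM = 1926


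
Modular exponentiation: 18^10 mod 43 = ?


18^1 mod 43 = 18
18^2 mod 43 = 23
18^3 mod 43 = 27
18^4 mod 43 = 13
18^5 mod 43 = 19
18^6 mod 43 = 41
18^7 mod 43 = 7
18^8 mod 43 = 40
18^9 mod 43 = 32
18^10 mod 43 = 17


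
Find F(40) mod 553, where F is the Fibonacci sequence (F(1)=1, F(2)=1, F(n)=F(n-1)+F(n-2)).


F(k) mod 553 for k=1..40:
1, 1, 2, 3, 5, 8, 13, 21, 34, 55, 89, 144, 233, 377, 57, 434, 491, 372, 310, 129, 439, 15, 454, 469, 370, 286, 103, 389, 492, 328, 267, 42, 309, 351, 107, 458, 12, 470, 482, 399
F(40) mod 553 = 399


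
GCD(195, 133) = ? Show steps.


195 = 1 * 133 + 62
133 = 2 * 62 + 9
62 = 6 * 9 + 8
9 = 1 * 8 + 1
8 = 8 * 1 + 0
GCD = 1


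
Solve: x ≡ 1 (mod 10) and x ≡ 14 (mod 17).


M = 10*17 = 170
M1 = M/10 = 17, M2 = M/17 = 10
M1^(-1) mod 10 = 3, M2^(-1) mod 17 = 12
x = 1*17*3 + 14*10*12 = 1731
1731 mod 170 = 31
Check: 31 mod 10 = 1 ✓, 31 mod 17 = 14 ✓

x ≡ 31 (mod 170)


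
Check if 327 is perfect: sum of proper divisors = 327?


Proper divisors of 327: 1, 3, 109
Sum = 1 + 3 + 109 = 113

No, 327 is not perfect (113 ≠ 327)


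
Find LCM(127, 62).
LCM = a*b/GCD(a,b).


GCD(127, 62) = 1
LCM = 127*62/1 = 7874/1 = 7874

LCM = 7874


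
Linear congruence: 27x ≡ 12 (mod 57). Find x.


GCD(27, 57) = 3 divides 12
Divide: 9x ≡ 4 (mod 19)
x ≡ 11 (mod 19)


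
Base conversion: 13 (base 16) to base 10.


13 (base 16) = 19 (decimal)
19 (decimal) = 19 (base 10)


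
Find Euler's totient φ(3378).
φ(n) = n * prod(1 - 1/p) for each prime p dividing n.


3378 = 2 × 3 × 563
Prime factors: 2, 3, 563
φ(3378) = 3378 × (1-1/2) × (1-1/3) × (1-1/563)
= 3378 × 1/2 × 2/3 × 562/563 = 1124

φ(3378) = 1124


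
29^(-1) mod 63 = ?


Use the extended Euclidean algorithm on (63, 29); each row r = 63*s + 29*t:
r=63, s=1, t=0
r=29, s=0, t=1
q=2: r=5, s=1, t=-2   [63*(1) + 29*(-2) = 5]
q=5: r=4, s=-5, t=11   [63*(-5) + 29*(11) = 4]
q=1: r=1, s=6, t=-13   [63*(6) + 29*(-13) = 1]
q=4: r=0, s=-29, t=63   [63*(-29) + 29*(63) = 0]
GCD = 1 with t = -13, so 29*(-13) ≡ 1 (mod 63)
Inverse = -13 mod 63 = 50
Check: 29 * 50 = 1450 ≡ 1 (mod 63)

29^(-1) ≡ 50 (mod 63)


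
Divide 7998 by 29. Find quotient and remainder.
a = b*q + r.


7998 = 29 * 275 + 23
Check: 7975 + 23 = 7998

q = 275, r = 23


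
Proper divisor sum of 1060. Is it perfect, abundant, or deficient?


Proper divisors: 1, 2, 4, 5, 10, 20, 53, 106, 212, 265, 530
Sum = 1 + 2 + 4 + 5 + 10 + 20 + 53 + 106 + 212 + 265 + 530 = 1208
1208 > 1060 → abundant

s(1060) = 1208 (abundant)


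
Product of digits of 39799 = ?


3 × 9 × 7 × 9 × 9 = 15309


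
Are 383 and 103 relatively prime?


Euclidean algorithm:
383 = 3 * 103 + 74
103 = 1 * 74 + 29
74 = 2 * 29 + 16
29 = 1 * 16 + 13
16 = 1 * 13 + 3
13 = 4 * 3 + 1
3 = 3 * 1 + 0
GCD(383, 103) = 1

Yes, coprime (GCD = 1)


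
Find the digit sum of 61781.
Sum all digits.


6 + 1 + 7 + 8 + 1 = 23


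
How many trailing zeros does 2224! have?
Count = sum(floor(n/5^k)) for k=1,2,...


floor(2224/5) = 444
floor(2224/25) = 88
floor(2224/125) = 17
floor(2224/625) = 3
Total = 552

552 trailing zeros


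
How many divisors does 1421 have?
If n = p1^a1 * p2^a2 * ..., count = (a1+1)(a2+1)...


1421 = 7^2 × 29^1
d(1421) = (2+1) × (1+1) = 6

6 divisors


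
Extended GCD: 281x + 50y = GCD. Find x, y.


Tabular extended Euclidean (each row: r = 281*s + 50*t):
r=281, s=1, t=0
r=50, s=0, t=1
q=5: r=31, s=1, t=-5   [281*(1) + 50*(-5) = 31]
q=1: r=19, s=-1, t=6   [281*(-1) + 50*(6) = 19]
q=1: r=12, s=2, t=-11   [281*(2) + 50*(-11) = 12]
q=1: r=7, s=-3, t=17   [281*(-3) + 50*(17) = 7]
q=1: r=5, s=5, t=-28   [281*(5) + 50*(-28) = 5]
q=1: r=2, s=-8, t=45   [281*(-8) + 50*(45) = 2]
q=2: r=1, s=21, t=-118   [281*(21) + 50*(-118) = 1]
q=2: r=0, s=-50, t=281   [281*(-50) + 50*(281) = 0]
GCD = 1; from the row with r=1: x=21, y=-118
Check: 281*(21) + 50*(-118) = 5901 - 5900 = 1

GCD = 1, x = 21, y = -118


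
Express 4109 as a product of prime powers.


4109 / 7 = 587
587 / 587 = 1
4109 = 7 × 587


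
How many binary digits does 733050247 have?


733050247 in base 2 = 101011101100010111010110000111
Number of digits = 30

30 digits (base 2)


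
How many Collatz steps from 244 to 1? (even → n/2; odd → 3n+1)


244 → 122 → 61 → 184 → 92 → 46 → 23 → 70 → 35 → 106 → 53 → 160 → 80 → 40 → 20 → 10 → 5 → 16 → 8 → 4 → 2 → 1
Total steps = 21

21 steps


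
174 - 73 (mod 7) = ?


174 - 73 = 101
101 mod 7 = 3


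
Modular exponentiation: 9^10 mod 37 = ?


9^1 mod 37 = 9
9^2 mod 37 = 7
9^3 mod 37 = 26
9^4 mod 37 = 12
9^5 mod 37 = 34
9^6 mod 37 = 10
9^7 mod 37 = 16
9^8 mod 37 = 33
9^9 mod 37 = 1
9^10 mod 37 = 9


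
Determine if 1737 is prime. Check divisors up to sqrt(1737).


1737 / 3 = 579 (exact division)
1737 is NOT prime.

No, 1737 is not prime


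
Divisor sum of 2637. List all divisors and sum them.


Divisors of 2637: 1, 3, 9, 293, 879, 2637
Sum = 1 + 3 + 9 + 293 + 879 + 2637 = 3822

σ(2637) = 3822


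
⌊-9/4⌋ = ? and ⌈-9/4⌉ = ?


-9/4 = -2.2500
floor = -3
ceil = -2

floor = -3, ceil = -2


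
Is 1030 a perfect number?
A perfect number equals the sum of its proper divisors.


Proper divisors of 1030: 1, 2, 5, 10, 103, 206, 515
Sum = 1 + 2 + 5 + 10 + 103 + 206 + 515 = 842

No, 1030 is not perfect (842 ≠ 1030)


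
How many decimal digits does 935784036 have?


935784036 has 9 digits in base 10
floor(log10(935784036)) + 1 = floor(8.9712) + 1 = 9

9 digits (base 10)


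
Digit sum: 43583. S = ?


4 + 3 + 5 + 8 + 3 = 23


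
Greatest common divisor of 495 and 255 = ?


495 = 1 * 255 + 240
255 = 1 * 240 + 15
240 = 16 * 15 + 0
GCD = 15


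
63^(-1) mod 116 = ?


Use the extended Euclidean algorithm on (116, 63); each row r = 116*s + 63*t:
r=116, s=1, t=0
r=63, s=0, t=1
q=1: r=53, s=1, t=-1   [116*(1) + 63*(-1) = 53]
q=1: r=10, s=-1, t=2   [116*(-1) + 63*(2) = 10]
q=5: r=3, s=6, t=-11   [116*(6) + 63*(-11) = 3]
q=3: r=1, s=-19, t=35   [116*(-19) + 63*(35) = 1]
q=3: r=0, s=63, t=-116   [116*(63) + 63*(-116) = 0]
GCD = 1 with t = 35, so 63*(35) ≡ 1 (mod 116)
Inverse = 35 mod 116 = 35
Check: 63 * 35 = 2205 ≡ 1 (mod 116)

63^(-1) ≡ 35 (mod 116)


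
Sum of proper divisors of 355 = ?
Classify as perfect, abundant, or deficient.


Proper divisors: 1, 5, 71
Sum = 1 + 5 + 71 = 77
77 < 355 → deficient

s(355) = 77 (deficient)


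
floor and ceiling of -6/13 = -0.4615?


-6/13 = -0.4615
floor = -1
ceil = 0

floor = -1, ceil = 0


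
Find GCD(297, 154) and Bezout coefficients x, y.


Tabular extended Euclidean (each row: r = 297*s + 154*t):
r=297, s=1, t=0
r=154, s=0, t=1
q=1: r=143, s=1, t=-1   [297*(1) + 154*(-1) = 143]
q=1: r=11, s=-1, t=2   [297*(-1) + 154*(2) = 11]
q=13: r=0, s=14, t=-27   [297*(14) + 154*(-27) = 0]
GCD = 11; from the row with r=11: x=-1, y=2
Check: 297*(-1) + 154*(2) = -297 + 308 = 11

GCD = 11, x = -1, y = 2


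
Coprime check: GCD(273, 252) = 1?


Euclidean algorithm:
273 = 1 * 252 + 21
252 = 12 * 21 + 0
GCD(273, 252) = 21

No, not coprime (GCD = 21)


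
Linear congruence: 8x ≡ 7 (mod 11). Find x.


GCD(8, 11) = 1, unique solution
a^(-1) mod 11 = 7
x = 7 * 7 mod 11 = 5

x ≡ 5 (mod 11)


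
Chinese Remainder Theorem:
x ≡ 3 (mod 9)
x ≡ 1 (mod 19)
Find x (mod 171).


M = 9*19 = 171
M1 = M/9 = 19, M2 = M/19 = 9
M1^(-1) mod 9 = 1, M2^(-1) mod 19 = 17
x = 3*19*1 + 1*9*17 = 210
210 mod 171 = 39
Check: 39 mod 9 = 3 ✓, 39 mod 19 = 1 ✓

x ≡ 39 (mod 171)


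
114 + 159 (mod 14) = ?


114 + 159 = 273
273 mod 14 = 7


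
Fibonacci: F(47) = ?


Sequence: 1, 1, 2, 3, 5, 8, 13, 21, 34, 55, 89, 144, 233, 377, 610, 987, 1597, 2584, 4181, 6765, 10946, 17711, 28657, 46368, 75025, 121393, 196418, 317811, 514229, 832040, 1346269, 2178309, 3524578, 5702887, 9227465, 14930352, 24157817, 39088169, 63245986, 102334155, 165580141, 267914296, 433494437, 701408733, 1134903170, 1836311903, 2971215073
F(47) = 2971215073


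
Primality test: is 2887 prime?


Check divisors up to sqrt(2887) = 53.7308
No divisors found.
2887 is prime.

Yes, 2887 is prime


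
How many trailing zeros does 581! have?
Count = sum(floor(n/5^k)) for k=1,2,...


floor(581/5) = 116
floor(581/25) = 23
floor(581/125) = 4
Total = 143

143 trailing zeros


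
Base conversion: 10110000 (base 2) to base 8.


10110000 (base 2) = 176 (decimal)
176 (decimal) = 260 (base 8)


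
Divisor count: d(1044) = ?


1044 = 2^2 × 3^2 × 29^1
d(1044) = (2+1) × (2+1) × (1+1) = 18

18 divisors


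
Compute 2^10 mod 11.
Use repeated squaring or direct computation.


2^1 mod 11 = 2
2^2 mod 11 = 4
2^3 mod 11 = 8
2^4 mod 11 = 5
2^5 mod 11 = 10
2^6 mod 11 = 9
2^7 mod 11 = 7
2^8 mod 11 = 3
2^9 mod 11 = 6
2^10 mod 11 = 1


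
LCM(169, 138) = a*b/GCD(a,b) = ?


GCD(169, 138) = 1
LCM = 169*138/1 = 23322/1 = 23322

LCM = 23322


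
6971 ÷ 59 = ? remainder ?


6971 = 59 * 118 + 9
Check: 6962 + 9 = 6971

q = 118, r = 9


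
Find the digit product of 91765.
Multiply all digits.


9 × 1 × 7 × 6 × 5 = 1890


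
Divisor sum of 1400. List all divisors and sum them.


Divisors of 1400: 1, 2, 4, 5, 7, 8, 10, 14, 20, 25, 28, 35, 40, 50, 56, 70, 100, 140, 175, 200, 280, 350, 700, 1400
Sum = 1 + 2 + 4 + 5 + 7 + 8 + 10 + 14 + 20 + 25 + 28 + 35 + 40 + 50 + 56 + 70 + 100 + 140 + 175 + 200 + 280 + 350 + 700 + 1400 = 3720

σ(1400) = 3720


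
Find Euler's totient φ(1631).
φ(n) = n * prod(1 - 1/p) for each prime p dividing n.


1631 = 7 × 233
Prime factors: 7, 233
φ(1631) = 1631 × (1-1/7) × (1-1/233)
= 1631 × 6/7 × 232/233 = 1392

φ(1631) = 1392


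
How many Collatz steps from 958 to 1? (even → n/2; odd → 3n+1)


958 → 479 → 1438 → 719 → 2158 → 1079 → 3238 → 1619 → 4858 → 2429 → 7288 → 3644 → 1822 → 911 → 2734 → 1367 → 4102 → 2051 → 6154 → 3077 → 9232 → 4616 → 2308 → 1154 → 577 → 1732 → 866 → 433 → 1300 → 650 → 325 → 976 → 488 → 244 → 122 → 61 → 184 → 92 → 46 → 23 → 70 → 35 → 106 → 53 → 160 → 80 → 40 → 20 → 10 → 5 → 16 → 8 → 4 → 2 → 1
Total steps = 54

54 steps


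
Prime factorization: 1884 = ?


1884 / 2 = 942
942 / 2 = 471
471 / 3 = 157
157 / 157 = 1
1884 = 2^2 × 3 × 157


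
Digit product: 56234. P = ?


5 × 6 × 2 × 3 × 4 = 720


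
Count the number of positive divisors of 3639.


3639 = 3^1 × 1213^1
d(3639) = (1+1) × (1+1) = 4

4 divisors


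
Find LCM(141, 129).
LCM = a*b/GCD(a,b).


GCD(141, 129) = 3
LCM = 141*129/3 = 18189/3 = 6063

LCM = 6063


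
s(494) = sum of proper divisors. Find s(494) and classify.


Proper divisors: 1, 2, 13, 19, 26, 38, 247
Sum = 1 + 2 + 13 + 19 + 26 + 38 + 247 = 346
346 < 494 → deficient

s(494) = 346 (deficient)


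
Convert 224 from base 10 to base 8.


224 (base 10) = 224 (decimal)
224 (decimal) = 340 (base 8)


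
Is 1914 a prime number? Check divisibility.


1914 / 2 = 957 (exact division)
1914 is NOT prime.

No, 1914 is not prime


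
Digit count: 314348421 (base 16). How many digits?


314348421 in base 16 = 12BC9385
Number of digits = 8

8 digits (base 16)


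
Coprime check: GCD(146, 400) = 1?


Euclidean algorithm:
400 = 2 * 146 + 108
146 = 1 * 108 + 38
108 = 2 * 38 + 32
38 = 1 * 32 + 6
32 = 5 * 6 + 2
6 = 3 * 2 + 0
GCD(146, 400) = 2

No, not coprime (GCD = 2)


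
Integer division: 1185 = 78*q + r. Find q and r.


1185 = 78 * 15 + 15
Check: 1170 + 15 = 1185

q = 15, r = 15


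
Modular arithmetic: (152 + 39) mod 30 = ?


152 + 39 = 191
191 mod 30 = 11


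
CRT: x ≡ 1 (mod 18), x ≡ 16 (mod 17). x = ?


M = 18*17 = 306
M1 = M/18 = 17, M2 = M/17 = 18
M1^(-1) mod 18 = 17, M2^(-1) mod 17 = 1
x = 1*17*17 + 16*18*1 = 577
577 mod 306 = 271
Check: 271 mod 18 = 1 ✓, 271 mod 17 = 16 ✓

x ≡ 271 (mod 306)


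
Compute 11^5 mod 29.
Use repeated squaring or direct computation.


11^1 mod 29 = 11
11^2 mod 29 = 5
11^3 mod 29 = 26
11^4 mod 29 = 25
11^5 mod 29 = 14


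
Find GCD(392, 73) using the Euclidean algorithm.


392 = 5 * 73 + 27
73 = 2 * 27 + 19
27 = 1 * 19 + 8
19 = 2 * 8 + 3
8 = 2 * 3 + 2
3 = 1 * 2 + 1
2 = 2 * 1 + 0
GCD = 1


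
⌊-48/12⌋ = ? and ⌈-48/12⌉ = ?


-48/12 = -4.0000
floor = -4
ceil = -4

floor = -4, ceil = -4


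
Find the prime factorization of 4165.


4165 / 5 = 833
833 / 7 = 119
119 / 7 = 17
17 / 17 = 1
4165 = 5 × 7^2 × 17
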